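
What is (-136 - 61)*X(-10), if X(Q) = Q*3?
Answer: 5910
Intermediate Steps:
X(Q) = 3*Q
(-136 - 61)*X(-10) = (-136 - 61)*(3*(-10)) = -197*(-30) = 5910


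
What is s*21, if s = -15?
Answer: -315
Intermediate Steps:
s*21 = -15*21 = -315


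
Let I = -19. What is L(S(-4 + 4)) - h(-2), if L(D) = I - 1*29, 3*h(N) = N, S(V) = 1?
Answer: -142/3 ≈ -47.333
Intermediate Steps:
h(N) = N/3
L(D) = -48 (L(D) = -19 - 1*29 = -19 - 29 = -48)
L(S(-4 + 4)) - h(-2) = -48 - (-2)/3 = -48 - 1*(-⅔) = -48 + ⅔ = -142/3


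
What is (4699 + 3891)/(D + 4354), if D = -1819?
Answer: 1718/507 ≈ 3.3886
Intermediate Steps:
(4699 + 3891)/(D + 4354) = (4699 + 3891)/(-1819 + 4354) = 8590/2535 = 8590*(1/2535) = 1718/507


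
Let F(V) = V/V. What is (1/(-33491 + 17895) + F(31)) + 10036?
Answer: 156537051/15596 ≈ 10037.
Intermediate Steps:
F(V) = 1
(1/(-33491 + 17895) + F(31)) + 10036 = (1/(-33491 + 17895) + 1) + 10036 = (1/(-15596) + 1) + 10036 = (-1/15596 + 1) + 10036 = 15595/15596 + 10036 = 156537051/15596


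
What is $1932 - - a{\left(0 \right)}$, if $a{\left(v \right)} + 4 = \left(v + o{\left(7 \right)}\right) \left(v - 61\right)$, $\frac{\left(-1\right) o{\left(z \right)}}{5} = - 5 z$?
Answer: $-8747$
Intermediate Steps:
$o{\left(z \right)} = 25 z$ ($o{\left(z \right)} = - 5 \left(- 5 z\right) = 25 z$)
$a{\left(v \right)} = -4 + \left(-61 + v\right) \left(175 + v\right)$ ($a{\left(v \right)} = -4 + \left(v + 25 \cdot 7\right) \left(v - 61\right) = -4 + \left(v + 175\right) \left(-61 + v\right) = -4 + \left(175 + v\right) \left(-61 + v\right) = -4 + \left(-61 + v\right) \left(175 + v\right)$)
$1932 - - a{\left(0 \right)} = 1932 - - (-10679 + 0^{2} + 114 \cdot 0) = 1932 - - (-10679 + 0 + 0) = 1932 - \left(-1\right) \left(-10679\right) = 1932 - 10679 = -8747$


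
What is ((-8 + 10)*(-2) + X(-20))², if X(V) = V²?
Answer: 156816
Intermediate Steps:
((-8 + 10)*(-2) + X(-20))² = ((-8 + 10)*(-2) + (-20)²)² = (2*(-2) + 400)² = (-4 + 400)² = 396² = 156816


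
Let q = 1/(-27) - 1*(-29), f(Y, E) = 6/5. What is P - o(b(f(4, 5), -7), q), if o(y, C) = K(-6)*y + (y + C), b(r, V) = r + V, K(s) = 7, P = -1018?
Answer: -135076/135 ≈ -1000.6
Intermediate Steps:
f(Y, E) = 6/5 (f(Y, E) = 6*(1/5) = 6/5)
q = 782/27 (q = -1/27 + 29 = 782/27 ≈ 28.963)
b(r, V) = V + r
o(y, C) = C + 8*y (o(y, C) = 7*y + (y + C) = 7*y + (C + y) = C + 8*y)
P - o(b(f(4, 5), -7), q) = -1018 - (782/27 + 8*(-7 + 6/5)) = -1018 - (782/27 + 8*(-29/5)) = -1018 - (782/27 - 232/5) = -1018 - 1*(-2354/135) = -1018 + 2354/135 = -135076/135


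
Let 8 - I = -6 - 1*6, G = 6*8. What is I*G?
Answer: 960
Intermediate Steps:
G = 48
I = 20 (I = 8 - (-6 - 1*6) = 8 - (-6 - 6) = 8 - 1*(-12) = 8 + 12 = 20)
I*G = 20*48 = 960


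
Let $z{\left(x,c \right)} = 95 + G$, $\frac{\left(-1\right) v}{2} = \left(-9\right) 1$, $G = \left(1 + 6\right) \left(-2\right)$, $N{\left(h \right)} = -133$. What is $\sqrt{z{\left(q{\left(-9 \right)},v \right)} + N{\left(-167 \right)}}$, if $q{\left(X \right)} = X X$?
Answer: $2 i \sqrt{13} \approx 7.2111 i$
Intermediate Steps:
$q{\left(X \right)} = X^{2}$
$G = -14$ ($G = 7 \left(-2\right) = -14$)
$v = 18$ ($v = - 2 \left(\left(-9\right) 1\right) = \left(-2\right) \left(-9\right) = 18$)
$z{\left(x,c \right)} = 81$ ($z{\left(x,c \right)} = 95 - 14 = 81$)
$\sqrt{z{\left(q{\left(-9 \right)},v \right)} + N{\left(-167 \right)}} = \sqrt{81 - 133} = \sqrt{-52} = 2 i \sqrt{13}$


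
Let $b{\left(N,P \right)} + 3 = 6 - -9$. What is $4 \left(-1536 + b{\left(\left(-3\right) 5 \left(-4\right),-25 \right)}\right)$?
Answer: $-6096$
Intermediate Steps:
$b{\left(N,P \right)} = 12$ ($b{\left(N,P \right)} = -3 + \left(6 - -9\right) = -3 + \left(6 + 9\right) = -3 + 15 = 12$)
$4 \left(-1536 + b{\left(\left(-3\right) 5 \left(-4\right),-25 \right)}\right) = 4 \left(-1536 + 12\right) = 4 \left(-1524\right) = -6096$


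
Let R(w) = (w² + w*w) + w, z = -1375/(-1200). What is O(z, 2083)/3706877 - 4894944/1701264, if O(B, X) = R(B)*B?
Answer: -20902980070040051/7264945604192256 ≈ -2.8772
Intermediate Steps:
z = 55/48 (z = -1375*(-1/1200) = 55/48 ≈ 1.1458)
R(w) = w + 2*w² (R(w) = (w² + w²) + w = 2*w² + w = w + 2*w²)
O(B, X) = B²*(1 + 2*B) (O(B, X) = (B*(1 + 2*B))*B = B²*(1 + 2*B))
O(z, 2083)/3706877 - 4894944/1701264 = ((55/48)²*(1 + 2*(55/48)))/3706877 - 4894944/1701264 = (3025*(1 + 55/24)/2304)*(1/3706877) - 4894944*1/1701264 = ((3025/2304)*(79/24))*(1/3706877) - 101978/35443 = (238975/55296)*(1/3706877) - 101978/35443 = 238975/204975470592 - 101978/35443 = -20902980070040051/7264945604192256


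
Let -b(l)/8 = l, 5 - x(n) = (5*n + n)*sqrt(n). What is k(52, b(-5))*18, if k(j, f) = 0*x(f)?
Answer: 0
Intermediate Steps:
x(n) = 5 - 6*n**(3/2) (x(n) = 5 - (5*n + n)*sqrt(n) = 5 - 6*n*sqrt(n) = 5 - 6*n**(3/2))
b(l) = -8*l
k(j, f) = 0 (k(j, f) = 0*(5 - 6*f**(3/2)) = 0)
k(52, b(-5))*18 = 0*18 = 0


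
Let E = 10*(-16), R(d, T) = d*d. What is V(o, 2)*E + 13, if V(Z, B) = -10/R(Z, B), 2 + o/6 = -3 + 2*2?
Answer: 517/9 ≈ 57.444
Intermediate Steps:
R(d, T) = d**2
E = -160
o = -6 (o = -12 + 6*(-3 + 2*2) = -12 + 6*(-3 + 4) = -12 + 6*1 = -12 + 6 = -6)
V(Z, B) = -10/Z**2
V(o, 2)*E + 13 = -10/(-6)**2*(-160) + 13 = -10*1/36*(-160) + 13 = -5/18*(-160) + 13 = 400/9 + 13 = 517/9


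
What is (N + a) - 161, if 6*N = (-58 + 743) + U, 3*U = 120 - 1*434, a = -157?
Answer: -3983/18 ≈ -221.28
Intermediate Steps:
U = -314/3 (U = (120 - 1*434)/3 = (120 - 434)/3 = (1/3)*(-314) = -314/3 ≈ -104.67)
N = 1741/18 (N = ((-58 + 743) - 314/3)/6 = (685 - 314/3)/6 = (1/6)*(1741/3) = 1741/18 ≈ 96.722)
(N + a) - 161 = (1741/18 - 157) - 161 = -1085/18 - 161 = -3983/18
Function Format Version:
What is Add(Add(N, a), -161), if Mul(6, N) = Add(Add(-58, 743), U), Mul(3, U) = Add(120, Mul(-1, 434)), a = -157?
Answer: Rational(-3983, 18) ≈ -221.28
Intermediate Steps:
U = Rational(-314, 3) (U = Mul(Rational(1, 3), Add(120, Mul(-1, 434))) = Mul(Rational(1, 3), Add(120, -434)) = Mul(Rational(1, 3), -314) = Rational(-314, 3) ≈ -104.67)
N = Rational(1741, 18) (N = Mul(Rational(1, 6), Add(Add(-58, 743), Rational(-314, 3))) = Mul(Rational(1, 6), Add(685, Rational(-314, 3))) = Mul(Rational(1, 6), Rational(1741, 3)) = Rational(1741, 18) ≈ 96.722)
Add(Add(N, a), -161) = Add(Add(Rational(1741, 18), -157), -161) = Add(Rational(-1085, 18), -161) = Rational(-3983, 18)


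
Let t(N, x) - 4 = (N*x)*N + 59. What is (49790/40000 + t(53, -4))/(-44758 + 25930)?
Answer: 44687021/75312000 ≈ 0.59336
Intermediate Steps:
t(N, x) = 63 + x*N² (t(N, x) = 4 + ((N*x)*N + 59) = 4 + (x*N² + 59) = 4 + (59 + x*N²) = 63 + x*N²)
(49790/40000 + t(53, -4))/(-44758 + 25930) = (49790/40000 + (63 - 4*53²))/(-44758 + 25930) = (49790*(1/40000) + (63 - 4*2809))/(-18828) = (4979/4000 + (63 - 11236))*(-1/18828) = (4979/4000 - 11173)*(-1/18828) = -44687021/4000*(-1/18828) = 44687021/75312000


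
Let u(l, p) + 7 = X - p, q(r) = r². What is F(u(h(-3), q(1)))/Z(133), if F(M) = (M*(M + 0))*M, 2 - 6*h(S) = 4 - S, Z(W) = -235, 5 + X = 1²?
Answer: 1728/235 ≈ 7.3532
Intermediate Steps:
X = -4 (X = -5 + 1² = -5 + 1 = -4)
h(S) = -⅓ + S/6 (h(S) = ⅓ - (4 - S)/6 = ⅓ + (-⅔ + S/6) = -⅓ + S/6)
u(l, p) = -11 - p (u(l, p) = -7 + (-4 - p) = -11 - p)
F(M) = M³ (F(M) = (M*M)*M = M²*M = M³)
F(u(h(-3), q(1)))/Z(133) = (-11 - 1*1²)³/(-235) = (-11 - 1*1)³*(-1/235) = (-11 - 1)³*(-1/235) = (-12)³*(-1/235) = -1728*(-1/235) = 1728/235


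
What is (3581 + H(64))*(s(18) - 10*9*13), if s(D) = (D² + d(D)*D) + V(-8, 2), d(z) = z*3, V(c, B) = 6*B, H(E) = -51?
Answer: 487140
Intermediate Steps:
d(z) = 3*z
s(D) = 12 + 4*D² (s(D) = (D² + (3*D)*D) + 6*2 = (D² + 3*D²) + 12 = 4*D² + 12 = 12 + 4*D²)
(3581 + H(64))*(s(18) - 10*9*13) = (3581 - 51)*((12 + 4*18²) - 10*9*13) = 3530*((12 + 4*324) - 90*13) = 3530*((12 + 1296) - 1170) = 3530*(1308 - 1170) = 3530*138 = 487140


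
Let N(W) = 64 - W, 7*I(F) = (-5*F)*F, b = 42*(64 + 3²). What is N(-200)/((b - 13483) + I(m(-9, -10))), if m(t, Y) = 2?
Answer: -616/24313 ≈ -0.025336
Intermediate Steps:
b = 3066 (b = 42*(64 + 9) = 42*73 = 3066)
I(F) = -5*F²/7 (I(F) = ((-5*F)*F)/7 = (-5*F²)/7 = -5*F²/7)
N(-200)/((b - 13483) + I(m(-9, -10))) = (64 - 1*(-200))/((3066 - 13483) - 5/7*2²) = (64 + 200)/(-10417 - 5/7*4) = 264/(-10417 - 20/7) = 264/(-72939/7) = 264*(-7/72939) = -616/24313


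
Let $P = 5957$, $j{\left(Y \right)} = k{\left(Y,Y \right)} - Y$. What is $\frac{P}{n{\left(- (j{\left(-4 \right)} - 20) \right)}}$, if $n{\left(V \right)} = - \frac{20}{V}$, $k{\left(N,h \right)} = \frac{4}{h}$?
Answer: $- \frac{101269}{20} \approx -5063.5$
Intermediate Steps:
$j{\left(Y \right)} = - Y + \frac{4}{Y}$ ($j{\left(Y \right)} = \frac{4}{Y} - Y = - Y + \frac{4}{Y}$)
$\frac{P}{n{\left(- (j{\left(-4 \right)} - 20) \right)}} = \frac{5957}{\left(-20\right) \frac{1}{\left(-1\right) \left(\left(\left(-1\right) \left(-4\right) + \frac{4}{-4}\right) - 20\right)}} = \frac{5957}{\left(-20\right) \frac{1}{\left(-1\right) \left(\left(4 + 4 \left(- \frac{1}{4}\right)\right) - 20\right)}} = \frac{5957}{\left(-20\right) \frac{1}{\left(-1\right) \left(\left(4 - 1\right) - 20\right)}} = \frac{5957}{\left(-20\right) \frac{1}{\left(-1\right) \left(3 - 20\right)}} = \frac{5957}{\left(-20\right) \frac{1}{\left(-1\right) \left(-17\right)}} = \frac{5957}{\left(-20\right) \frac{1}{17}} = \frac{5957}{- \frac{20}{17}} = 5957 \left(- \frac{17}{20}\right) = - \frac{101269}{20}$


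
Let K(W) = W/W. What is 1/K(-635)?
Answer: 1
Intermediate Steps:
K(W) = 1
1/K(-635) = 1/1 = 1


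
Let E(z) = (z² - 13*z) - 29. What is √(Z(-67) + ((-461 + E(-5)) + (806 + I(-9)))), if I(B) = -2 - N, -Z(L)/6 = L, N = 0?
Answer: √806 ≈ 28.390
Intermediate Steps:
Z(L) = -6*L
E(z) = -29 + z² - 13*z
I(B) = -2 (I(B) = -2 - 1*0 = -2 + 0 = -2)
√(Z(-67) + ((-461 + E(-5)) + (806 + I(-9)))) = √(-6*(-67) + ((-461 + (-29 + (-5)² - 13*(-5))) + (806 - 2))) = √(402 + ((-461 + (-29 + 25 + 65)) + 804)) = √(402 + ((-461 + 61) + 804)) = √(402 + (-400 + 804)) = √(402 + 404) = √806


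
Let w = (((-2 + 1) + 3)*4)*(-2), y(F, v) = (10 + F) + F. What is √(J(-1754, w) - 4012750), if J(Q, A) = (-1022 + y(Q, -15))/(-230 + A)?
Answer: I*√60708616770/123 ≈ 2003.2*I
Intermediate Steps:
y(F, v) = 10 + 2*F
w = -16 (w = ((-1 + 3)*4)*(-2) = (2*4)*(-2) = 8*(-2) = -16)
J(Q, A) = (-1012 + 2*Q)/(-230 + A) (J(Q, A) = (-1022 + (10 + 2*Q))/(-230 + A) = (-1012 + 2*Q)/(-230 + A))
√(J(-1754, w) - 4012750) = √(2*(-506 - 1754)/(-230 - 16) - 4012750) = √(2*(-2260)/(-246) - 4012750) = √(2*(-1/246)*(-2260) - 4012750) = √(2260/123 - 4012750) = √(-493565990/123) = I*√60708616770/123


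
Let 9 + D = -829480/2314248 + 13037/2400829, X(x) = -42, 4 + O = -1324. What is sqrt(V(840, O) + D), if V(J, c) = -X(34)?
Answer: sqrt(15747283650139670888131701)/694514213949 ≈ 5.7138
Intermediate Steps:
O = -1328 (O = -4 - 1324 = -1328)
V(J, c) = 42 (V(J, c) = -1*(-42) = 42)
D = -6495786524009/694514213949 (D = -9 + (-829480/2314248 + 13037/2400829) = -9 + (-829480*1/2314248 + 13037*(1/2400829)) = -9 + (-103685/289281 + 13037/2400829) = -9 - 245158598468/694514213949 = -6495786524009/694514213949 ≈ -9.3530)
sqrt(V(840, O) + D) = sqrt(42 - 6495786524009/694514213949) = sqrt(22673810461849/694514213949) = sqrt(15747283650139670888131701)/694514213949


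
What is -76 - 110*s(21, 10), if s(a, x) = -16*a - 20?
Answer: 39084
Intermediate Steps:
s(a, x) = -20 - 16*a
-76 - 110*s(21, 10) = -76 - 110*(-20 - 16*21) = -76 - 110*(-20 - 336) = -76 - 110*(-356) = -76 + 39160 = 39084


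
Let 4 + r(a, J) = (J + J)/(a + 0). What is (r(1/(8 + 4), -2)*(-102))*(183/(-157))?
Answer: -970632/157 ≈ -6182.4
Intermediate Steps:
r(a, J) = -4 + 2*J/a (r(a, J) = -4 + (J + J)/(a + 0) = -4 + (2*J)/a = -4 + 2*J/a)
(r(1/(8 + 4), -2)*(-102))*(183/(-157)) = ((-4 + 2*(-2)/1/(8 + 4))*(-102))*(183/(-157)) = ((-4 + 2*(-2)/1/12)*(-102))*(183*(-1/157)) = ((-4 + 2*(-2)/(1/12))*(-102))*(-183/157) = ((-4 + 2*(-2)*12)*(-102))*(-183/157) = ((-4 - 48)*(-102))*(-183/157) = -52*(-102)*(-183/157) = 5304*(-183/157) = -970632/157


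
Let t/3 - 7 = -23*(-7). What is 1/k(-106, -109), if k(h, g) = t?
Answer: 1/504 ≈ 0.0019841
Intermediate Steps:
t = 504 (t = 21 + 3*(-23*(-7)) = 21 + 3*161 = 21 + 483 = 504)
k(h, g) = 504
1/k(-106, -109) = 1/504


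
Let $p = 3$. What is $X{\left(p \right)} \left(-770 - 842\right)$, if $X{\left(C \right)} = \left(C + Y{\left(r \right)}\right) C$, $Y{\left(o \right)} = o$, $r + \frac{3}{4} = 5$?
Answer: $-35061$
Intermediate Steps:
$r = \frac{17}{4}$ ($r = - \frac{3}{4} + 5 = \frac{17}{4} \approx 4.25$)
$X{\left(C \right)} = C \left(\frac{17}{4} + C\right)$ ($X{\left(C \right)} = \left(C + \frac{17}{4}\right) C = \left(\frac{17}{4} + C\right) C = C \left(\frac{17}{4} + C\right)$)
$X{\left(p \right)} \left(-770 - 842\right) = \frac{1}{4} \cdot 3 \left(17 + 4 \cdot 3\right) \left(-770 - 842\right) = \frac{1}{4} \cdot 3 \left(17 + 12\right) \left(-1612\right) = \frac{1}{4} \cdot 3 \cdot 29 \left(-1612\right) = \frac{87}{4} \left(-1612\right) = -35061$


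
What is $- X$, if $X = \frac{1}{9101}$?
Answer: $- \frac{1}{9101} \approx -0.00010988$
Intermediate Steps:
$X = \frac{1}{9101} \approx 0.00010988$
$- X = \left(-1\right) \frac{1}{9101} = - \frac{1}{9101}$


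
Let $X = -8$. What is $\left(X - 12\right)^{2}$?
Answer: $400$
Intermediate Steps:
$\left(X - 12\right)^{2} = \left(-8 - 12\right)^{2} = \left(-20\right)^{2} = 400$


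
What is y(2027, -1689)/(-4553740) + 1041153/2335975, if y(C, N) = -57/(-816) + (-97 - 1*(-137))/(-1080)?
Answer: 6963786410794741/15624246603499200 ≈ 0.44570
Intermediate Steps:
y(C, N) = 241/7344 (y(C, N) = -57*(-1/816) + (-97 + 137)*(-1/1080) = 19/272 + 40*(-1/1080) = 19/272 - 1/27 = 241/7344)
y(2027, -1689)/(-4553740) + 1041153/2335975 = (241/7344)/(-4553740) + 1041153/2335975 = (241/7344)*(-1/4553740) + 1041153*(1/2335975) = -241/33442666560 + 1041153/2335975 = 6963786410794741/15624246603499200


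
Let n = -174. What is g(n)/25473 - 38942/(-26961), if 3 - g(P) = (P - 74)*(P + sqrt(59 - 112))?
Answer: -57123541/228925851 + 248*I*sqrt(53)/25473 ≈ -0.24953 + 0.070878*I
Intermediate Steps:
g(P) = 3 - (-74 + P)*(P + I*sqrt(53)) (g(P) = 3 - (P - 74)*(P + sqrt(59 - 112)) = 3 - (-74 + P)*(P + sqrt(-53)) = 3 - (-74 + P)*(P + I*sqrt(53)))
g(n)/25473 - 38942/(-26961) = (3 - 1*(-174)**2 + 74*(-174) + 74*I*sqrt(53) - 1*I*(-174)*sqrt(53))/25473 - 38942/(-26961) = (3 - 1*30276 - 12876 + 74*I*sqrt(53) + 174*I*sqrt(53))*(1/25473) - 38942*(-1/26961) = (3 - 30276 - 12876 + 74*I*sqrt(53) + 174*I*sqrt(53))*(1/25473) + 38942/26961 = (-43149 + 248*I*sqrt(53))*(1/25473) + 38942/26961 = (-14383/8491 + 248*I*sqrt(53)/25473) + 38942/26961 = -57123541/228925851 + 248*I*sqrt(53)/25473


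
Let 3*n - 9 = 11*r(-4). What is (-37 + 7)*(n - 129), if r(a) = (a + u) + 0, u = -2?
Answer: 4440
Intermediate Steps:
r(a) = -2 + a (r(a) = (a - 2) + 0 = (-2 + a) + 0 = -2 + a)
n = -19 (n = 3 + (11*(-2 - 4))/3 = 3 + (11*(-6))/3 = 3 + (⅓)*(-66) = 3 - 22 = -19)
(-37 + 7)*(n - 129) = (-37 + 7)*(-19 - 129) = -30*(-148) = 4440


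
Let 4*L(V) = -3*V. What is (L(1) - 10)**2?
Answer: 1849/16 ≈ 115.56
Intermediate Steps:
L(V) = -3*V/4 (L(V) = (-3*V)/4 = -3*V/4)
(L(1) - 10)**2 = (-3/4*1 - 10)**2 = (-3/4 - 10)**2 = (-43/4)**2 = 1849/16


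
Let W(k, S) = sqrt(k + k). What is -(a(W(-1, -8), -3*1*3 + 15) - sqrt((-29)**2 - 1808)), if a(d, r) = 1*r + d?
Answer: -6 + I*sqrt(967) - I*sqrt(2) ≈ -6.0 + 29.682*I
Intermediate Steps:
W(k, S) = sqrt(2)*sqrt(k) (W(k, S) = sqrt(2*k) = sqrt(2)*sqrt(k))
a(d, r) = d + r (a(d, r) = r + d = d + r)
-(a(W(-1, -8), -3*1*3 + 15) - sqrt((-29)**2 - 1808)) = -((sqrt(2)*sqrt(-1) + (-3*1*3 + 15)) - sqrt((-29)**2 - 1808)) = -((sqrt(2)*I + (-3*3 + 15)) - sqrt(841 - 1808)) = -((I*sqrt(2) + (-9 + 15)) - sqrt(-967)) = -((I*sqrt(2) + 6) - I*sqrt(967)) = -((6 + I*sqrt(2)) - I*sqrt(967)) = -(6 + I*sqrt(2) - I*sqrt(967)) = -6 + I*sqrt(967) - I*sqrt(2)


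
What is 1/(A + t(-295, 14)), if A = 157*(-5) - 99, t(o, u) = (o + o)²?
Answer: 1/347216 ≈ 2.8800e-6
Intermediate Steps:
t(o, u) = 4*o² (t(o, u) = (2*o)² = 4*o²)
A = -884 (A = -785 - 99 = -884)
1/(A + t(-295, 14)) = 1/(-884 + 4*(-295)²) = 1/(-884 + 4*87025) = 1/(-884 + 348100) = 1/347216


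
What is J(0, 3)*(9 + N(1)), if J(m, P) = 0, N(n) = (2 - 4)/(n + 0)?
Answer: 0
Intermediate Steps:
N(n) = -2/n
J(0, 3)*(9 + N(1)) = 0*(9 - 2/1) = 0*(9 - 2*1) = 0*(9 - 2) = 0*7 = 0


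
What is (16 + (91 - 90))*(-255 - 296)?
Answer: -9367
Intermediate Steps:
(16 + (91 - 90))*(-255 - 296) = (16 + 1)*(-551) = 17*(-551) = -9367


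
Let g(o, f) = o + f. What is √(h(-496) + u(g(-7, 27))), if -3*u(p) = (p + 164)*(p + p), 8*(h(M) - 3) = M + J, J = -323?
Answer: I*√367590/12 ≈ 50.524*I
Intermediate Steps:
h(M) = -299/8 + M/8 (h(M) = 3 + (M - 323)/8 = 3 + (-323 + M)/8 = 3 + (-323/8 + M/8) = -299/8 + M/8)
g(o, f) = f + o
u(p) = -2*p*(164 + p)/3 (u(p) = -(p + 164)*(p + p)/3 = -(164 + p)*2*p/3 = -2*p*(164 + p)/3)
√(h(-496) + u(g(-7, 27))) = √((-299/8 + (⅛)*(-496)) - 2*(27 - 7)*(164 + (27 - 7))/3) = √((-299/8 - 62) - ⅔*20*(164 + 20)) = √(-795/8 - ⅔*20*184) = √(-795/8 - 7360/3) = √(-61265/24) = I*√367590/12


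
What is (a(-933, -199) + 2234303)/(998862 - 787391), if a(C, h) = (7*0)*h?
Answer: 2234303/211471 ≈ 10.566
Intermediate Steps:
a(C, h) = 0 (a(C, h) = 0*h = 0)
(a(-933, -199) + 2234303)/(998862 - 787391) = (0 + 2234303)/(998862 - 787391) = 2234303/211471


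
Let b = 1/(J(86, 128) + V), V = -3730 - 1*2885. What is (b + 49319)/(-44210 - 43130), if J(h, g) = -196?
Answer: -7634357/13519835 ≈ -0.56468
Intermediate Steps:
V = -6615 (V = -3730 - 2885 = -6615)
b = -1/6811 (b = 1/(-196 - 6615) = 1/(-6811) = -1/6811 ≈ -0.00014682)
(b + 49319)/(-44210 - 43130) = (-1/6811 + 49319)/(-44210 - 43130) = (335911708/6811)/(-87340) = (335911708/6811)*(-1/87340) = -7634357/13519835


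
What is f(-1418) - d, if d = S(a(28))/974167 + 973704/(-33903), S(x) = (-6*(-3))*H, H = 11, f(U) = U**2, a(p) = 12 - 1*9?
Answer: 22136499888224566/11009061267 ≈ 2.0108e+6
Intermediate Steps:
a(p) = 3 (a(p) = 12 - 9 = 3)
S(x) = 198 (S(x) = -6*(-3)*11 = 18*11 = 198)
d = -316181197258/11009061267 (d = 198/974167 + 973704/(-33903) = 198*(1/974167) + 973704*(-1/33903) = 198/974167 - 324568/11301 = -316181197258/11009061267 ≈ -28.720)
f(-1418) - d = (-1418)**2 - 1*(-316181197258/11009061267) = 2010724 + 316181197258/11009061267 = 22136499888224566/11009061267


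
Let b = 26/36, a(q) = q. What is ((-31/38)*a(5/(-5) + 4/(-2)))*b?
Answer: 403/228 ≈ 1.7675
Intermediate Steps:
b = 13/18 (b = 26*(1/36) = 13/18 ≈ 0.72222)
((-31/38)*a(5/(-5) + 4/(-2)))*b = ((-31/38)*(5/(-5) + 4/(-2)))*(13/18) = ((-31*1/38)*(5*(-⅕) + 4*(-½)))*(13/18) = -31*(-1 - 2)/38*(13/18) = -31/38*(-3)*(13/18) = (93/38)*(13/18) = 403/228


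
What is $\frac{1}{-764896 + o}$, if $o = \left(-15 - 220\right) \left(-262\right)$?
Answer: $- \frac{1}{703326} \approx -1.4218 \cdot 10^{-6}$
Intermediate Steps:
$o = 61570$ ($o = \left(-235\right) \left(-262\right) = 61570$)
$\frac{1}{-764896 + o} = \frac{1}{-764896 + 61570} = \frac{1}{-703326} = - \frac{1}{703326}$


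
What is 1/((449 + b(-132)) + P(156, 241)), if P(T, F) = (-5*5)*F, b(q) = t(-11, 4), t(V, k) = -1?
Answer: -1/5577 ≈ -0.00017931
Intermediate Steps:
b(q) = -1
P(T, F) = -25*F
1/((449 + b(-132)) + P(156, 241)) = 1/((449 - 1) - 25*241) = 1/(448 - 6025) = 1/(-5577) = -1/5577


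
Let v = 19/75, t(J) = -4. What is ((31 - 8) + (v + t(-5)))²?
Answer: 2085136/5625 ≈ 370.69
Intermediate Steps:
v = 19/75 (v = 19*(1/75) = 19/75 ≈ 0.25333)
((31 - 8) + (v + t(-5)))² = ((31 - 8) + (19/75 - 4))² = (23 - 281/75)² = (1444/75)² = 2085136/5625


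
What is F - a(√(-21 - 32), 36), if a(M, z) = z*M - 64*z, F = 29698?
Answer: 32002 - 36*I*√53 ≈ 32002.0 - 262.08*I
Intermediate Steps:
a(M, z) = -64*z + M*z (a(M, z) = M*z - 64*z = -64*z + M*z)
F - a(√(-21 - 32), 36) = 29698 - 36*(-64 + √(-21 - 32)) = 29698 - 36*(-64 + √(-53)) = 29698 - 36*(-64 + I*√53) = 29698 - (-2304 + 36*I*√53) = 29698 + (2304 - 36*I*√53) = 32002 - 36*I*√53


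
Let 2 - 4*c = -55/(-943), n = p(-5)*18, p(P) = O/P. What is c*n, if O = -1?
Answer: 16479/9430 ≈ 1.7475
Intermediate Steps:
p(P) = -1/P
n = 18/5 (n = -1/(-5)*18 = -1*(-⅕)*18 = (⅕)*18 = 18/5 ≈ 3.6000)
c = 1831/3772 (c = ½ - (-55)/(4*(-943)) = ½ - (-55)*(-1)/(4*943) = ½ - ¼*55/943 = ½ - 55/3772 = 1831/3772 ≈ 0.48542)
c*n = (1831/3772)*(18/5) = 16479/9430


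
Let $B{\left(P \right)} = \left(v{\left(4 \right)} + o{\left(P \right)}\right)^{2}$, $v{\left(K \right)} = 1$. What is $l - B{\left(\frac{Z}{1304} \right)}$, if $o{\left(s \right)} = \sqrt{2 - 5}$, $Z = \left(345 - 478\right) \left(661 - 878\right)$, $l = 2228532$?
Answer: $2228534 - 2 i \sqrt{3} \approx 2.2285 \cdot 10^{6} - 3.4641 i$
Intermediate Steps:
$Z = 28861$ ($Z = \left(-133\right) \left(-217\right) = 28861$)
$o{\left(s \right)} = i \sqrt{3}$ ($o{\left(s \right)} = \sqrt{-3} = i \sqrt{3}$)
$B{\left(P \right)} = \left(1 + i \sqrt{3}\right)^{2}$
$l - B{\left(\frac{Z}{1304} \right)} = 2228532 - \left(1 + i \sqrt{3}\right)^{2}$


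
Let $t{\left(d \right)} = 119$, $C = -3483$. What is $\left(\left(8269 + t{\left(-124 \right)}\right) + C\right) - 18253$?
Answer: $-13348$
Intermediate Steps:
$\left(\left(8269 + t{\left(-124 \right)}\right) + C\right) - 18253 = \left(\left(8269 + 119\right) - 3483\right) - 18253 = \left(8388 - 3483\right) - 18253 = 4905 - 18253 = -13348$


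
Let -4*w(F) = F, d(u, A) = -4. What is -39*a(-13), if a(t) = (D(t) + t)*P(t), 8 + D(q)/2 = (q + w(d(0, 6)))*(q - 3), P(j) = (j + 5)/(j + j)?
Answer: -4260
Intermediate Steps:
w(F) = -F/4
P(j) = (5 + j)/(2*j) (P(j) = (5 + j)/((2*j)) = (5 + j)*(1/(2*j)) = (5 + j)/(2*j))
D(q) = -16 + 2*(1 + q)*(-3 + q) (D(q) = -16 + 2*((q - ¼*(-4))*(q - 3)) = -16 + 2*((q + 1)*(-3 + q)) = -16 + 2*((1 + q)*(-3 + q)) = -16 + 2*(1 + q)*(-3 + q))
a(t) = (5 + t)*(-22 - 3*t + 2*t²)/(2*t) (a(t) = ((-22 - 4*t + 2*t²) + t)*((5 + t)/(2*t)) = (-22 - 3*t + 2*t²)*((5 + t)/(2*t)) = (5 + t)*(-22 - 3*t + 2*t²)/(2*t))
-39*a(-13) = -39*(-37/2 + (-13)² - 55/(-13) + (7/2)*(-13)) = -39*(-37/2 + 169 - 55*(-1/13) - 91/2) = -39*(-37/2 + 169 + 55/13 - 91/2) = -39*1420/13 = -4260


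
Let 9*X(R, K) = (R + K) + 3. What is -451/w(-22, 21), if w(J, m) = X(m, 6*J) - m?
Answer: 41/3 ≈ 13.667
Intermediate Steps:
X(R, K) = 1/3 + K/9 + R/9 (X(R, K) = ((R + K) + 3)/9 = ((K + R) + 3)/9 = (3 + K + R)/9 = 1/3 + K/9 + R/9)
w(J, m) = 1/3 - 8*m/9 + 2*J/3 (w(J, m) = (1/3 + (6*J)/9 + m/9) - m = (1/3 + 2*J/3 + m/9) - m = (1/3 + m/9 + 2*J/3) - m = 1/3 - 8*m/9 + 2*J/3)
-451/w(-22, 21) = -451/(1/3 - 8/9*21 + (2/3)*(-22)) = -451/(1/3 - 56/3 - 44/3) = -451/(-33) = -451*(-1/33) = 41/3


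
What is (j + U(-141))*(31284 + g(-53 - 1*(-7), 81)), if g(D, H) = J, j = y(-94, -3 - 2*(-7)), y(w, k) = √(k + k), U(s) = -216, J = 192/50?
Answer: -168954336/25 + 782196*√22/25 ≈ -6.6114e+6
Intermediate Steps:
J = 96/25 (J = 192*(1/50) = 96/25 ≈ 3.8400)
y(w, k) = √2*√k (y(w, k) = √(2*k) = √2*√k)
j = √22 (j = √2*√(-3 - 2*(-7)) = √2*√(-3 + 14) = √2*√11 = √22 ≈ 4.6904)
g(D, H) = 96/25
(j + U(-141))*(31284 + g(-53 - 1*(-7), 81)) = (√22 - 216)*(31284 + 96/25) = (-216 + √22)*(782196/25) = -168954336/25 + 782196*√22/25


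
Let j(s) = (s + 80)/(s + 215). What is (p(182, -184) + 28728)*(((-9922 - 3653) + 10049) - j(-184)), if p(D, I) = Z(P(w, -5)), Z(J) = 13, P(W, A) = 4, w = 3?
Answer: -3138574682/31 ≈ -1.0124e+8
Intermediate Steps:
p(D, I) = 13
j(s) = (80 + s)/(215 + s)
(p(182, -184) + 28728)*(((-9922 - 3653) + 10049) - j(-184)) = (13 + 28728)*(((-9922 - 3653) + 10049) - (80 - 184)/(215 - 184)) = 28741*((-13575 + 10049) - (-104)/31) = 28741*(-3526 - (-104)/31) = 28741*(-3526 - 1*(-104/31)) = 28741*(-3526 + 104/31) = 28741*(-109202/31) = -3138574682/31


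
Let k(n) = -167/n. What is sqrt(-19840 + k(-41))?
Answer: I*sqrt(33344193)/41 ≈ 140.84*I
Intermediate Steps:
sqrt(-19840 + k(-41)) = sqrt(-19840 - 167/(-41)) = sqrt(-19840 - 167*(-1/41)) = sqrt(-19840 + 167/41) = sqrt(-813273/41) = I*sqrt(33344193)/41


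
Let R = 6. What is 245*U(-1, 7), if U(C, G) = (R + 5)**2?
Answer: 29645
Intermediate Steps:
U(C, G) = 121 (U(C, G) = (6 + 5)**2 = 11**2 = 121)
245*U(-1, 7) = 245*121 = 29645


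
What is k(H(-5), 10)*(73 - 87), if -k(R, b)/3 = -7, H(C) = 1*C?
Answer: -294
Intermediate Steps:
H(C) = C
k(R, b) = 21 (k(R, b) = -3*(-7) = 21)
k(H(-5), 10)*(73 - 87) = 21*(73 - 87) = 21*(-14) = -294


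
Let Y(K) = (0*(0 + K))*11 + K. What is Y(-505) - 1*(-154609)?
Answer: 154104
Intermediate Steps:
Y(K) = K (Y(K) = (0*K)*11 + K = 0*11 + K = 0 + K = K)
Y(-505) - 1*(-154609) = -505 - 1*(-154609) = -505 + 154609 = 154104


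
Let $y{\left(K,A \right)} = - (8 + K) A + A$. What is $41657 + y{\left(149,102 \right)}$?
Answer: $25745$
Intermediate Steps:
$y{\left(K,A \right)} = A + A \left(-8 - K\right)$ ($y{\left(K,A \right)} = \left(-8 - K\right) A + A = A \left(-8 - K\right) + A = A + A \left(-8 - K\right)$)
$41657 + y{\left(149,102 \right)} = 41657 - 102 \left(7 + 149\right) = 41657 - 102 \cdot 156 = 41657 - 15912 = 25745$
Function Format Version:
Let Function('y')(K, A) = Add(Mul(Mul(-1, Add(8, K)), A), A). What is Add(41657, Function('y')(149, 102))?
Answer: 25745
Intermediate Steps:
Function('y')(K, A) = Add(A, Mul(A, Add(-8, Mul(-1, K)))) (Function('y')(K, A) = Add(Mul(Add(-8, Mul(-1, K)), A), A) = Add(Mul(A, Add(-8, Mul(-1, K))), A) = Add(A, Mul(A, Add(-8, Mul(-1, K)))))
Add(41657, Function('y')(149, 102)) = Add(41657, Mul(-1, 102, Add(7, 149))) = Add(41657, Mul(-1, 102, 156)) = Add(41657, -15912) = 25745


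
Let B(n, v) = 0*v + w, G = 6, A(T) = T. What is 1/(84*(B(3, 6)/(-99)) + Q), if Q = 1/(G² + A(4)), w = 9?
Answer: -440/3349 ≈ -0.13138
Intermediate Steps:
Q = 1/40 (Q = 1/(6² + 4) = 1/(36 + 4) = 1/40 ≈ 0.025000)
B(n, v) = 9 (B(n, v) = 0*v + 9 = 0 + 9 = 9)
1/(84*(B(3, 6)/(-99)) + Q) = 1/(84*(9/(-99)) + 1/40) = 1/(84*(9*(-1/99)) + 1/40) = 1/(84*(-1/11) + 1/40) = 1/(-84/11 + 1/40) = 1/(-3349/440) = -440/3349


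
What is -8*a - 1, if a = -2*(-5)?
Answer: -81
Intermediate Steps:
a = 10
-8*a - 1 = -8*10 - 1 = -80 - 1 = -81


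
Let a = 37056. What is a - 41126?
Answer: -4070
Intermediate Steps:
a - 41126 = 37056 - 41126 = -4070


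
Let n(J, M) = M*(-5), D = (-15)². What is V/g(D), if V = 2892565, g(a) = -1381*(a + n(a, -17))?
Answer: -578513/85622 ≈ -6.7566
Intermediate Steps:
D = 225
n(J, M) = -5*M
g(a) = -117385 - 1381*a (g(a) = -1381*(a - 5*(-17)) = -1381*(a + 85) = -1381*(85 + a) = -117385 - 1381*a)
V/g(D) = 2892565/(-117385 - 1381*225) = 2892565/(-117385 - 310725) = 2892565/(-428110) = 2892565*(-1/428110) = -578513/85622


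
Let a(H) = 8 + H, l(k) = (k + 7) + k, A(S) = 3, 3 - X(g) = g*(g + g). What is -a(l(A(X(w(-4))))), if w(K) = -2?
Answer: -21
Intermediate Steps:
X(g) = 3 - 2*g² (X(g) = 3 - g*(g + g) = 3 - g*2*g = 3 - 2*g²)
l(k) = 7 + 2*k (l(k) = (7 + k) + k = 7 + 2*k)
-a(l(A(X(w(-4))))) = -(8 + (7 + 2*3)) = -(8 + (7 + 6)) = -(8 + 13) = -1*21 = -21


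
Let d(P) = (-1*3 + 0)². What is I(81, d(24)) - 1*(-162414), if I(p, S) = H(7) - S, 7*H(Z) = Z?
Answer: 162406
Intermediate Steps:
H(Z) = Z/7
d(P) = 9 (d(P) = (-3 + 0)² = (-3)² = 9)
I(p, S) = 1 - S (I(p, S) = (⅐)*7 - S = 1 - S)
I(81, d(24)) - 1*(-162414) = (1 - 1*9) - 1*(-162414) = (1 - 9) + 162414 = -8 + 162414 = 162406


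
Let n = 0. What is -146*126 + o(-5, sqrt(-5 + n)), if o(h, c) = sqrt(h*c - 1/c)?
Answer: -18396 + 2*5**(3/4)*sqrt(6)*sqrt(-I)/5 ≈ -18394.0 - 2.3166*I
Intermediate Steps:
o(h, c) = sqrt(-1/c + c*h) (o(h, c) = sqrt(c*h - 1/c) = sqrt(-1/c + c*h))
-146*126 + o(-5, sqrt(-5 + n)) = -146*126 + sqrt(-1/(sqrt(-5 + 0)) + sqrt(-5 + 0)*(-5)) = -18396 + sqrt(-1/(sqrt(-5)) + sqrt(-5)*(-5)) = -18396 + sqrt(-1/(I*sqrt(5)) + (I*sqrt(5))*(-5)) = -18396 + sqrt(-(-1)*I*sqrt(5)/5 - 5*I*sqrt(5)) = -18396 + sqrt(I*sqrt(5)/5 - 5*I*sqrt(5)) = -18396 + sqrt(-24*I*sqrt(5)/5) = -18396 + 2*5**(3/4)*sqrt(6)*sqrt(-I)/5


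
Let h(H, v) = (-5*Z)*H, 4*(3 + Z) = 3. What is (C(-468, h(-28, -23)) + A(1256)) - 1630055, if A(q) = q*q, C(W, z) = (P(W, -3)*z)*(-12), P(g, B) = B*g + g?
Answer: 3485561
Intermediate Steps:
Z = -9/4 (Z = -3 + (¼)*3 = -3 + ¾ = -9/4 ≈ -2.2500)
h(H, v) = 45*H/4 (h(H, v) = (-5*(-9/4))*H = 45*H/4)
P(g, B) = g + B*g
C(W, z) = 24*W*z (C(W, z) = ((W*(1 - 3))*z)*(-12) = ((W*(-2))*z)*(-12) = ((-2*W)*z)*(-12) = -2*W*z*(-12) = 24*W*z)
A(q) = q²
(C(-468, h(-28, -23)) + A(1256)) - 1630055 = (24*(-468)*((45/4)*(-28)) + 1256²) - 1630055 = (24*(-468)*(-315) + 1577536) - 1630055 = (3538080 + 1577536) - 1630055 = 5115616 - 1630055 = 3485561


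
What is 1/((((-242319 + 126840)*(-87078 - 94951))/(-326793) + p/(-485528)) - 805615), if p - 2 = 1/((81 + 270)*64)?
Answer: -1188099631959552/1033573820205925504003 ≈ -1.1495e-6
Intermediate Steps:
p = 44929/22464 (p = 2 + 1/((81 + 270)*64) = 2 + 1/(351*64) = 2 + 1/22464 = 44929/22464 ≈ 2.0000)
1/((((-242319 + 126840)*(-87078 - 94951))/(-326793) + p/(-485528)) - 805615) = 1/((((-242319 + 126840)*(-87078 - 94951))/(-326793) + (44929/22464)/(-485528)) - 805615) = 1/((-115479*(-182029)*(-1/326793) + (44929/22464)*(-1/485528)) - 805615) = 1/((21020526891*(-1/326793) - 44929/10906900992) - 805615) = 1/((-7006842297/108931 - 44929/10906900992) - 805615) = 1/(-76422935204831019523/1188099631959552 - 805615) = 1/(-1033573820205925504003/1188099631959552) = -1188099631959552/1033573820205925504003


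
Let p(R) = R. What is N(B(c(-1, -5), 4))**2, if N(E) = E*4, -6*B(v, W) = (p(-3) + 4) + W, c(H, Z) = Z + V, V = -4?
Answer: 100/9 ≈ 11.111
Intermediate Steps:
c(H, Z) = -4 + Z (c(H, Z) = Z - 4 = -4 + Z)
B(v, W) = -1/6 - W/6 (B(v, W) = -((-3 + 4) + W)/6 = -(1 + W)/6 = -1/6 - W/6)
N(E) = 4*E
N(B(c(-1, -5), 4))**2 = (4*(-1/6 - 1/6*4))**2 = (4*(-1/6 - 2/3))**2 = (4*(-5/6))**2 = (-10/3)**2 = 100/9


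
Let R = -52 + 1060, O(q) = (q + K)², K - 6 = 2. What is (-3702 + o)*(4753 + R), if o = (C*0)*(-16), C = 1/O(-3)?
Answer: -21327222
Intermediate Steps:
K = 8 (K = 6 + 2 = 8)
O(q) = (8 + q)² (O(q) = (q + 8)² = (8 + q)²)
C = 1/25 (C = 1/((8 - 3)²) = 1/(5²) = 1/25 ≈ 0.040000)
R = 1008
o = 0 (o = ((1/25)*0)*(-16) = 0*(-16) = 0)
(-3702 + o)*(4753 + R) = (-3702 + 0)*(4753 + 1008) = -3702*5761 = -21327222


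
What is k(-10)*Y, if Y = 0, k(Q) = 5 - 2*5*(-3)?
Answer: 0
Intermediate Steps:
k(Q) = 35 (k(Q) = 5 - 10*(-3) = 5 - 1*(-30) = 5 + 30 = 35)
k(-10)*Y = 35*0 = 0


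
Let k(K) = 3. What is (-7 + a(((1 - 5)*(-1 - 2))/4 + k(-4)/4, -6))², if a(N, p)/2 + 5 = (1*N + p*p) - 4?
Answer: 11881/4 ≈ 2970.3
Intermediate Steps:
a(N, p) = -18 + 2*N + 2*p² (a(N, p) = -10 + 2*((1*N + p*p) - 4) = -10 + 2*((N + p²) - 4) = -10 + 2*(-4 + N + p²) = -10 + (-8 + 2*N + 2*p²) = -18 + 2*N + 2*p²)
(-7 + a(((1 - 5)*(-1 - 2))/4 + k(-4)/4, -6))² = (-7 + (-18 + 2*(((1 - 5)*(-1 - 2))/4 + 3/4) + 2*(-6)²))² = (-7 + (-18 + 2*(-4*(-3)*(¼) + 3*(¼)) + 2*36))² = (-7 + (-18 + 2*(12*(¼) + ¾) + 72))² = (-7 + (-18 + 2*(3 + ¾) + 72))² = (-7 + (-18 + 2*(15/4) + 72))² = (-7 + (-18 + 15/2 + 72))² = (-7 + 123/2)² = (109/2)² = 11881/4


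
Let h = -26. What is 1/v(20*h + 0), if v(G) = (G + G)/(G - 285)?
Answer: 161/208 ≈ 0.77404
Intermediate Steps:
v(G) = 2*G/(-285 + G) (v(G) = (2*G)/(-285 + G) = 2*G/(-285 + G))
1/v(20*h + 0) = 1/(2*(20*(-26) + 0)/(-285 + (20*(-26) + 0))) = 1/(2*(-520 + 0)/(-285 + (-520 + 0))) = 1/(2*(-520)/(-285 - 520)) = 1/(2*(-520)/(-805)) = 1/(2*(-520)*(-1/805)) = 1/(208/161) = 161/208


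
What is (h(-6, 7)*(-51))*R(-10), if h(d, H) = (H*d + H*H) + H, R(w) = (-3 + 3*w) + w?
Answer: 30702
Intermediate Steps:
R(w) = -3 + 4*w
h(d, H) = H + H² + H*d (h(d, H) = (H*d + H²) + H = (H² + H*d) + H = H + H² + H*d)
(h(-6, 7)*(-51))*R(-10) = ((7*(1 + 7 - 6))*(-51))*(-3 + 4*(-10)) = ((7*2)*(-51))*(-3 - 40) = (14*(-51))*(-43) = -714*(-43) = 30702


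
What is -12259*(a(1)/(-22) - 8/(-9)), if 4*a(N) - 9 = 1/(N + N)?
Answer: -15164383/1584 ≈ -9573.5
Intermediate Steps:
a(N) = 9/4 + 1/(8*N) (a(N) = 9/4 + 1/(4*(N + N)) = 9/4 + 1/(4*((2*N))) = 9/4 + (1/(2*N))/4 = 9/4 + 1/(8*N))
-12259*(a(1)/(-22) - 8/(-9)) = -12259*(((⅛)*(1 + 18*1)/1)/(-22) - 8/(-9)) = -12259*(((⅛)*1*(1 + 18))*(-1/22) - 8*(-⅑)) = -12259*(((⅛)*1*19)*(-1/22) + 8/9) = -12259*((19/8)*(-1/22) + 8/9) = -12259*(-19/176 + 8/9) = -12259*1237/1584 = -15164383/1584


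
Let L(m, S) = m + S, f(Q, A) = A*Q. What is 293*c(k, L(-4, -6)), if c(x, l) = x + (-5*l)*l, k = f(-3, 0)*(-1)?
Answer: -146500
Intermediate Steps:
L(m, S) = S + m
k = 0 (k = (0*(-3))*(-1) = 0*(-1) = 0)
c(x, l) = x - 5*l**2
293*c(k, L(-4, -6)) = 293*(0 - 5*(-6 - 4)**2) = 293*(0 - 5*(-10)**2) = 293*(0 - 5*100) = 293*(0 - 500) = 293*(-500) = -146500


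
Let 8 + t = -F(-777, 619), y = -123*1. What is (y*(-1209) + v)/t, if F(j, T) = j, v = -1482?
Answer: 147225/769 ≈ 191.45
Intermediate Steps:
y = -123
t = 769 (t = -8 - 1*(-777) = -8 + 777 = 769)
(y*(-1209) + v)/t = (-123*(-1209) - 1482)/769 = (148707 - 1482)*(1/769) = 147225*(1/769) = 147225/769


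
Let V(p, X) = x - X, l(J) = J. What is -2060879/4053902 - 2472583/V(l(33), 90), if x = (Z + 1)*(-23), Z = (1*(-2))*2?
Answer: 10023565890407/85131942 ≈ 1.1774e+5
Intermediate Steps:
Z = -4 (Z = -2*2 = -4)
x = 69 (x = (-4 + 1)*(-23) = -3*(-23) = 69)
V(p, X) = 69 - X
-2060879/4053902 - 2472583/V(l(33), 90) = -2060879/4053902 - 2472583/(69 - 1*90) = -2060879*1/4053902 - 2472583/(69 - 90) = -2060879/4053902 - 2472583/(-21) = -2060879/4053902 - 2472583*(-1/21) = -2060879/4053902 + 2472583/21 = 10023565890407/85131942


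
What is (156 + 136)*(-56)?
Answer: -16352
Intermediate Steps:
(156 + 136)*(-56) = 292*(-56) = -16352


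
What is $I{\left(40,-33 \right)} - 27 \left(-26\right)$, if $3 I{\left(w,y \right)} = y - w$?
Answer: $\frac{2033}{3} \approx 677.67$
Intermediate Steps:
$I{\left(w,y \right)} = - \frac{w}{3} + \frac{y}{3}$ ($I{\left(w,y \right)} = \frac{y - w}{3} = - \frac{w}{3} + \frac{y}{3}$)
$I{\left(40,-33 \right)} - 27 \left(-26\right) = \left(\left(- \frac{1}{3}\right) 40 + \frac{1}{3} \left(-33\right)\right) - 27 \left(-26\right) = \left(- \frac{40}{3} - 11\right) - -702 = - \frac{73}{3} + 702 = \frac{2033}{3}$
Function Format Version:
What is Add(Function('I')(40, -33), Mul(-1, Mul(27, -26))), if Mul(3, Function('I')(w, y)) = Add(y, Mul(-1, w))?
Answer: Rational(2033, 3) ≈ 677.67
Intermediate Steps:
Function('I')(w, y) = Add(Mul(Rational(-1, 3), w), Mul(Rational(1, 3), y)) (Function('I')(w, y) = Mul(Rational(1, 3), Add(y, Mul(-1, w))) = Add(Mul(Rational(-1, 3), w), Mul(Rational(1, 3), y)))
Add(Function('I')(40, -33), Mul(-1, Mul(27, -26))) = Add(Add(Mul(Rational(-1, 3), 40), Mul(Rational(1, 3), -33)), Mul(-1, Mul(27, -26))) = Add(Add(Rational(-40, 3), -11), Mul(-1, -702)) = Add(Rational(-73, 3), 702) = Rational(2033, 3)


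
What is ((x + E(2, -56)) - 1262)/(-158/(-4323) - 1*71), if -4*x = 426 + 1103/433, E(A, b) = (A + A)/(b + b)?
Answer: 17940285726/929835025 ≈ 19.294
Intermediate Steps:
E(A, b) = A/b (E(A, b) = (2*A)/((2*b)) = (2*A)*(1/(2*b)) = A/b)
x = -185561/1732 (x = -(426 + 1103/433)/4 = -1/4*185561/433 = -185561/1732 ≈ -107.14)
((x + E(2, -56)) - 1262)/(-158/(-4323) - 1*71) = ((-185561/1732 + 2/(-56)) - 1262)/(-158/(-4323) - 1*71) = ((-185561/1732 + 2*(-1/56)) - 1262)/(-158*(-1/4323) - 71) = ((-185561/1732 - 1/28) - 1262)/(158/4323 - 71) = (-324840/3031 - 1262)/(-306775/4323) = -4149962/3031*(-4323/306775) = 17940285726/929835025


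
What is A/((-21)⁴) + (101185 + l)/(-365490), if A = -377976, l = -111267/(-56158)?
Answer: -328265127822851/147842924986260 ≈ -2.2204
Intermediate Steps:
l = 111267/56158 (l = -111267*(-1/56158) = 111267/56158 ≈ 1.9813)
A/((-21)⁴) + (101185 + l)/(-365490) = -377976/((-21)⁴) + (101185 + 111267/56158)/(-365490) = -377976/194481 + (5682458497/56158)*(-1/365490) = -377976*1/194481 - 5682458497/20525187420 = -125992/64827 - 5682458497/20525187420 = -328265127822851/147842924986260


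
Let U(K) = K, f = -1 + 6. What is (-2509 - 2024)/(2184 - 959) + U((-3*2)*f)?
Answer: -41283/1225 ≈ -33.700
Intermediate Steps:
f = 5
(-2509 - 2024)/(2184 - 959) + U((-3*2)*f) = (-2509 - 2024)/(2184 - 959) - 3*2*5 = -4533/1225 - 6*5 = -4533*1/1225 - 30 = -4533/1225 - 30 = -41283/1225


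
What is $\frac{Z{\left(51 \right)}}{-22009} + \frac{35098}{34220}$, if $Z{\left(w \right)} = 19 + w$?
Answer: $\frac{385038241}{376573990} \approx 1.0225$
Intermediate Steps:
$\frac{Z{\left(51 \right)}}{-22009} + \frac{35098}{34220} = \frac{19 + 51}{-22009} + \frac{35098}{34220} = 70 \left(- \frac{1}{22009}\right) + 35098 \cdot \frac{1}{34220} = - \frac{70}{22009} + \frac{17549}{17110} = \frac{385038241}{376573990}$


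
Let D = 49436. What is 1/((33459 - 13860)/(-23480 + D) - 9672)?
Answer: -8652/83675611 ≈ -0.00010340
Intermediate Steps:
1/((33459 - 13860)/(-23480 + D) - 9672) = 1/((33459 - 13860)/(-23480 + 49436) - 9672) = 1/(19599/25956 - 9672) = 1/(19599*(1/25956) - 9672) = 1/(6533/8652 - 9672) = 1/(-83675611/8652) = -8652/83675611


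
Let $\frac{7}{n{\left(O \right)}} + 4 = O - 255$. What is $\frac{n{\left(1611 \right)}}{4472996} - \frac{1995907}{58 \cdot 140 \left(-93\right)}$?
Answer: $\frac{1508778601286633}{570852874431840} \approx 2.643$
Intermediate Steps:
$n{\left(O \right)} = \frac{7}{-259 + O}$ ($n{\left(O \right)} = \frac{7}{-4 + \left(O - 255\right)} = \frac{7}{-4 + \left(-255 + O\right)} = \frac{7}{-259 + O}$)
$\frac{n{\left(1611 \right)}}{4472996} - \frac{1995907}{58 \cdot 140 \left(-93\right)} = \frac{7 \frac{1}{-259 + 1611}}{4472996} - \frac{1995907}{58 \cdot 140 \left(-93\right)} = \frac{7}{1352} \cdot \frac{1}{4472996} - \frac{1995907}{8120 \left(-93\right)} = 7 \cdot \frac{1}{1352} \cdot \frac{1}{4472996} - \frac{1995907}{-755160} = \frac{7}{1352} \cdot \frac{1}{4472996} - - \frac{1995907}{755160} = \frac{7}{6047490592} + \frac{1995907}{755160} = \frac{1508778601286633}{570852874431840}$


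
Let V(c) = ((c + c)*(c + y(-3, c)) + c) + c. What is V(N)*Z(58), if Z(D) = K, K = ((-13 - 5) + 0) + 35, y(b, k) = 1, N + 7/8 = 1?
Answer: 289/32 ≈ 9.0313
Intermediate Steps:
N = ⅛ (N = -7/8 + 1 = ⅛ ≈ 0.12500)
K = 17 (K = (-18 + 0) + 35 = -18 + 35 = 17)
Z(D) = 17
V(c) = 2*c + 2*c*(1 + c) (V(c) = ((c + c)*(c + 1) + c) + c = ((2*c)*(1 + c) + c) + c = (2*c*(1 + c) + c) + c = (c + 2*c*(1 + c)) + c = 2*c + 2*c*(1 + c))
V(N)*Z(58) = (2*(⅛)*(2 + ⅛))*17 = (2*(⅛)*(17/8))*17 = (17/32)*17 = 289/32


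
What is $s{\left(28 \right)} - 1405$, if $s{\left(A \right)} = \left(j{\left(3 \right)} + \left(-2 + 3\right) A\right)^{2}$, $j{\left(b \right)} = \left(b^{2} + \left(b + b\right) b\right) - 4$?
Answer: $1196$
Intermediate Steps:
$j{\left(b \right)} = -4 + 3 b^{2}$ ($j{\left(b \right)} = \left(b^{2} + 2 b b\right) - 4 = \left(b^{2} + 2 b^{2}\right) - 4 = 3 b^{2} - 4 = -4 + 3 b^{2}$)
$s{\left(A \right)} = \left(23 + A\right)^{2}$ ($s{\left(A \right)} = \left(\left(-4 + 3 \cdot 3^{2}\right) + \left(-2 + 3\right) A\right)^{2} = \left(\left(-4 + 3 \cdot 9\right) + 1 A\right)^{2} = \left(\left(-4 + 27\right) + A\right)^{2} = \left(23 + A\right)^{2}$)
$s{\left(28 \right)} - 1405 = \left(23 + 28\right)^{2} - 1405 = 51^{2} - 1405 = 2601 - 1405 = 1196$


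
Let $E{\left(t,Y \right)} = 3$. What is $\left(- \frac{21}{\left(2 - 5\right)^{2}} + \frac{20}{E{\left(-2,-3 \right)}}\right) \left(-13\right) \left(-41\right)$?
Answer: $\frac{6929}{3} \approx 2309.7$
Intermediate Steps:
$\left(- \frac{21}{\left(2 - 5\right)^{2}} + \frac{20}{E{\left(-2,-3 \right)}}\right) \left(-13\right) \left(-41\right) = \left(- \frac{21}{\left(2 - 5\right)^{2}} + \frac{20}{3}\right) \left(-13\right) \left(-41\right) = \left(- \frac{21}{\left(-3\right)^{2}} + 20 \cdot \frac{1}{3}\right) \left(-13\right) \left(-41\right) = \left(- \frac{21}{9} + \frac{20}{3}\right) \left(-13\right) \left(-41\right) = \left(\left(-21\right) \frac{1}{9} + \frac{20}{3}\right) \left(-13\right) \left(-41\right) = \left(- \frac{7}{3} + \frac{20}{3}\right) \left(-13\right) \left(-41\right) = \frac{13}{3} \left(-13\right) \left(-41\right) = \left(- \frac{169}{3}\right) \left(-41\right) = \frac{6929}{3}$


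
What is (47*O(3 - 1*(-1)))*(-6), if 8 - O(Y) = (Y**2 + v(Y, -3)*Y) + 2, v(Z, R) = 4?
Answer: 7332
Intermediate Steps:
O(Y) = 6 - Y**2 - 4*Y (O(Y) = 8 - ((Y**2 + 4*Y) + 2) = 8 - (2 + Y**2 + 4*Y) = 8 + (-2 - Y**2 - 4*Y) = 6 - Y**2 - 4*Y)
(47*O(3 - 1*(-1)))*(-6) = (47*(6 - (3 - 1*(-1))**2 - 4*(3 - 1*(-1))))*(-6) = (47*(6 - (3 + 1)**2 - 4*(3 + 1)))*(-6) = (47*(6 - 1*4**2 - 4*4))*(-6) = (47*(6 - 1*16 - 16))*(-6) = (47*(6 - 16 - 16))*(-6) = (47*(-26))*(-6) = -1222*(-6) = 7332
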